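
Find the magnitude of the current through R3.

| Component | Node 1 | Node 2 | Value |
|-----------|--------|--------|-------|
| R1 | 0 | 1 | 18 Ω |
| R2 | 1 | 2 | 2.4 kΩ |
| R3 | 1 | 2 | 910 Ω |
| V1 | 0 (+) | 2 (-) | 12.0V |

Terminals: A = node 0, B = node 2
Nodal analysis, taking node 2 as the 0 V reference.
Source V1 fixes V_0 = 12 V.
KCL at each unknown node (sum of currents leaving = 0; resistances in Ω):
  Node 1: (V_1 - 12)/18 + (V_1 - 0)/2400 + (V_1 - 0)/910 = 0
Collecting terms: 0.05707 × V_1 = 0.6667  =>  V_1 = 11.68 V
I_R3 = (V_1 - V_2)/R3 = (11.68 - 0)/910 = 0.01284 A
|I_R3| = 0.01284 A

Final answer: |I_R3| = 0.01284 A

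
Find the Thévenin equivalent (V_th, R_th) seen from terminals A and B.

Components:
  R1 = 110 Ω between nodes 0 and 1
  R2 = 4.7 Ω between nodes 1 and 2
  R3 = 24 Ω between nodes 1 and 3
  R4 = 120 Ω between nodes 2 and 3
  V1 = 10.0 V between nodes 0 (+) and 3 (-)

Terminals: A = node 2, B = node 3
Step 1 — V_th is the open-circuit voltage V_A - V_B (nothing connected across the terminals).
Nodal analysis, taking node 3 as the 0 V reference.
Source V1 fixes V_0 = 10 V.
KCL at each unknown node (sum of currents leaving = 0; resistances in Ω):
  Node 1: (V_1 - 10)/110 + (V_1 - V_2)/4.7 + (V_1 - 0)/24 = 0
  Node 2: (V_2 - V_1)/4.7 + (V_2 - 0)/120 = 0
Collecting terms (coefficients in siemens):
  0.2635·V_1 - 0.2128·V_2 = 0.09091
  0.2211·V_2 - 0.2128·V_1 = 0
Determinant D = (0.2635)(0.2211) - (-0.2128)(-0.2128) = 0.013
V_1 = [(0.09091)(0.2211) - (-0.2128)(0)]/D = 1.547 V
V_2 = [(0.2635)(0) - (0.09091)(-0.2128)]/D = 1.488 V
V_th = V_2 - V_3 = 1.488 - 0 = 1.488 V
Step 2 — R_th: zero the source — replace V1 by a short circuit (node 3 merges into node 0) — and find the resistance seen between A (node 2) and B (node 0).
Reduce the network between node 2 (A) and node 0 (B) by series/parallel combination:
  Rp1 = R1 ‖ R3 (parallel, both between nodes 0 and 1) = 1/(1/110 + 1/24) = 19.7 Ω
  Rs1 = R2 + Rp1 (series, joined only at node 1) = 4.7 + 19.7 = 24.4 Ω
  Rp2 = R4 ‖ Rs1 (parallel, both between nodes 0 and 2) = 1/(1/120 + 1/24.4) = 20.28 Ω
R_th = 20.28 Ω

Final answer: V_th = 1.488 V, R_th = 20.28 Ω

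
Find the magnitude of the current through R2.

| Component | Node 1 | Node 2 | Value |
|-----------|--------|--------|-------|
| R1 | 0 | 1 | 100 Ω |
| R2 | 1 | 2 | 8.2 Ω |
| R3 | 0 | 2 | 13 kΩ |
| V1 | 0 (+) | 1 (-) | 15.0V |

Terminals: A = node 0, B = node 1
Nodal analysis, taking node 1 as the 0 V reference.
Source V1 fixes V_0 = 15 V.
KCL at each unknown node (sum of currents leaving = 0; resistances in Ω):
  Node 2: (V_2 - 0)/8.2 + (V_2 - 15)/13000 = 0
Collecting terms: 0.122 × V_2 = 0.001154  =>  V_2 = 0.009456 V
I_R2 = (V_1 - V_2)/R2 = (0 - 0.009456)/8.2 = -0.001153 A
|I_R2| = 0.001153 A

Final answer: |I_R2| = 0.001153 A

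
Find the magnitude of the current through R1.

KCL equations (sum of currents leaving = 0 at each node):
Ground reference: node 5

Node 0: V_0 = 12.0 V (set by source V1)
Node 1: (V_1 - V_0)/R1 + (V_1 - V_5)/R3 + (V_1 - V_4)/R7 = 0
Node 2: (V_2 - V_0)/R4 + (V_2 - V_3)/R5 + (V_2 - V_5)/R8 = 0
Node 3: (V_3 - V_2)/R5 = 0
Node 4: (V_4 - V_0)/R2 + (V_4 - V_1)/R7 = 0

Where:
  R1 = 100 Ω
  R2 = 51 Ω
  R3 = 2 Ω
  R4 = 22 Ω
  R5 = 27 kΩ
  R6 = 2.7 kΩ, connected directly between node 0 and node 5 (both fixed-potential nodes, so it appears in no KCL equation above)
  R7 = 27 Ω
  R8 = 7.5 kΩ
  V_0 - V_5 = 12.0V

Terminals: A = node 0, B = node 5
Nodal analysis, taking node 5 as the 0 V reference.
Source V1 fixes V_0 = 12 V.
KCL at each unknown node (sum of currents leaving = 0; resistances in Ω):
  Node 1: (V_1 - 12)/100 + (V_1 - 0)/2 + (V_1 - V_4)/27 = 0
  Node 2: (V_2 - 12)/22 + (V_2 - V_3)/27000 + (V_2 - 0)/7500 = 0
  Node 3: (V_3 - V_2)/27000 = 0
  Node 4: (V_4 - 12)/51 + (V_4 - V_1)/27 = 0
Collecting terms (coefficients in siemens):
  0.547·V_1 - 0.03704·V_4 = 0.12
  0.04562·V_2 - 0.00003704·V_3 = 0.5455
  0.00003704·V_3 - 0.00003704·V_2 = 0
  0.05664·V_4 - 0.03704·V_1 = 0.2353
Solving these 4 simultaneous equations (Gaussian elimination) gives:
  V_1 = 0.5238 V, V_2 = 11.96 V, V_3 = 11.96 V, V_4 = 4.496 V
I_R1 = (V_0 - V_1)/R1 = (12 - 0.5238)/100 = 0.1148 A
|I_R1| = 0.1148 A

Final answer: |I_R1| = 0.1148 A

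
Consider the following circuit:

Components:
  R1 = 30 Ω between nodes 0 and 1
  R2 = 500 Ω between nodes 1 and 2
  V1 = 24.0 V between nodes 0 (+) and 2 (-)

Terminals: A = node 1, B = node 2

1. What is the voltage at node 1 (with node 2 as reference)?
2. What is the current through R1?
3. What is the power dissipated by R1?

Nodal analysis, taking node 2 as the 0 V reference.
Source V1 fixes V_0 = 24 V.
KCL at each unknown node (sum of currents leaving = 0; resistances in Ω):
  Node 1: (V_1 - 24)/30 + (V_1 - 0)/500 = 0
Collecting terms: 0.03533 × V_1 = 0.8  =>  V_1 = 22.64 V
Part 1:
  Read off the nodal solution: V_1 = 22.64 V
Part 2:
  I_R1 = (V_0 - V_1)/R1 = (24 - 22.64)/30 = 0.04528 A
  Magnitude: I_R1 = 0.04528 A
Part 3:
  I_R1 = (V_0 - V_1)/R1 = (24 - 22.64)/30 = 0.04528 A
  P_R1 = I_R1² × R1 = (0.04528)² × 30 = 0.06152 W

Final answers:
1. V_1 = 22.64 V
2. I_R1 = 0.04528 A
3. P_R1 = 0.06152 W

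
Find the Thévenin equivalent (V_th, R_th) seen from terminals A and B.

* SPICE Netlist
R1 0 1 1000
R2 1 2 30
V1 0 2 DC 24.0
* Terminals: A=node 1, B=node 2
Step 1 — V_th is the open-circuit voltage V_A - V_B (nothing connected across the terminals).
Nodal analysis, taking node 2 as the 0 V reference.
Source V1 fixes V_0 = 24 V.
KCL at each unknown node (sum of currents leaving = 0; resistances in Ω):
  Node 1: (V_1 - 24)/1000 + (V_1 - 0)/30 = 0
Collecting terms: 0.03433 × V_1 = 0.024  =>  V_1 = 0.699 V
V_th = V_1 - V_2 = 0.699 - 0 = 0.699 V
Step 2 — R_th: zero the source — replace V1 by a short circuit (node 2 merges into node 0) — and find the resistance seen between A (node 1) and B (node 0).
Reduce the network between node 1 (A) and node 0 (B) by series/parallel combination:
  Rp1 = R1 ‖ R2 (parallel, both between nodes 0 and 1) = 1/(1/1000 + 1/30) = 29.13 Ω
R_th = 29.13 Ω

Final answer: V_th = 0.699 V, R_th = 29.13 Ω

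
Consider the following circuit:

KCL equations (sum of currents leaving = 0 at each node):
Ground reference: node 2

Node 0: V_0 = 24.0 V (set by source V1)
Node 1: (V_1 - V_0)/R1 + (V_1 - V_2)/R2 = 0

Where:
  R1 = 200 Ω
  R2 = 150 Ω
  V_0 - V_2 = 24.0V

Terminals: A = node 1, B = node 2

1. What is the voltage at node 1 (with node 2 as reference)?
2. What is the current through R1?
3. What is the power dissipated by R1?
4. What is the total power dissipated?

Nodal analysis, taking node 2 as the 0 V reference.
Source V1 fixes V_0 = 24 V.
KCL at each unknown node (sum of currents leaving = 0; resistances in Ω):
  Node 1: (V_1 - 24)/200 + (V_1 - 0)/150 = 0
Collecting terms: 0.01167 × V_1 = 0.12  =>  V_1 = 10.29 V
Part 1:
  Read off the nodal solution: V_1 = 10.29 V
Part 2:
  I_R1 = (V_0 - V_1)/R1 = (24 - 10.29)/200 = 0.06857 A
  Magnitude: I_R1 = 0.06857 A
Part 3:
  I_R1 = (V_0 - V_1)/R1 = (24 - 10.29)/200 = 0.06857 A
  P_R1 = I_R1² × R1 = (0.06857)² × 200 = 0.9404 W
Part 4:
  Power in each resistor, P = (ΔV)²/R:
    P_R1 = (24 - 10.29)²/200 = 0.9404 W
    P_R2 = (10.29 - 0)²/150 = 0.7053 W
  P_total = P_R1 + P_R2 = 1.646 W

Final answers:
1. V_1 = 10.29 V
2. I_R1 = 0.06857 A
3. P_R1 = 0.9404 W
4. P_total = 1.646 W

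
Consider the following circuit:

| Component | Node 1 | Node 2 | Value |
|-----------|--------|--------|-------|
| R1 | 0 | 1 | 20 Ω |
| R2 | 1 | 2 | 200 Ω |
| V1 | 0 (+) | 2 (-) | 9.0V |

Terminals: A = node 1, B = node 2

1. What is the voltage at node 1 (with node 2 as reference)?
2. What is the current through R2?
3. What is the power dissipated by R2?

Nodal analysis, taking node 2 as the 0 V reference.
Source V1 fixes V_0 = 9 V.
KCL at each unknown node (sum of currents leaving = 0; resistances in Ω):
  Node 1: (V_1 - 9)/20 + (V_1 - 0)/200 = 0
Collecting terms: 0.055 × V_1 = 0.45  =>  V_1 = 8.182 V
Part 1:
  Read off the nodal solution: V_1 = 8.182 V
Part 2:
  I_R2 = (V_1 - V_2)/R2 = (8.182 - 0)/200 = 0.04091 A
  Magnitude: I_R2 = 0.04091 A
Part 3:
  I_R2 = (V_1 - V_2)/R2 = (8.182 - 0)/200 = 0.04091 A
  P_R2 = I_R2² × R2 = (0.04091)² × 200 = 0.3347 W

Final answers:
1. V_1 = 8.182 V
2. I_R2 = 0.04091 A
3. P_R2 = 0.3347 W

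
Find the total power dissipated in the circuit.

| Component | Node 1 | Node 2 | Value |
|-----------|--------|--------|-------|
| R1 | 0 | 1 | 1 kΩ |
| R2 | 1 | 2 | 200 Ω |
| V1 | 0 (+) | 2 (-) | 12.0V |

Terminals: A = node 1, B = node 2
Nodal analysis, taking node 2 as the 0 V reference.
Source V1 fixes V_0 = 12 V.
KCL at each unknown node (sum of currents leaving = 0; resistances in Ω):
  Node 1: (V_1 - 12)/1000 + (V_1 - 0)/200 = 0
Collecting terms: 0.006 × V_1 = 0.012  =>  V_1 = 2 V
Power in each resistor, P = (ΔV)²/R:
  P_R1 = (12 - 2)²/1000 = 0.1 W
  P_R2 = (2 - 0)²/200 = 0.02 W
P_total = P_R1 + P_R2 = 0.12 W

Final answer: 0.12 W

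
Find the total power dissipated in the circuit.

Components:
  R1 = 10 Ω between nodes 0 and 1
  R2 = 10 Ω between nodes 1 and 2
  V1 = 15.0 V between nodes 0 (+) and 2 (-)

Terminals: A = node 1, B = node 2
Nodal analysis, taking node 2 as the 0 V reference.
Source V1 fixes V_0 = 15 V.
KCL at each unknown node (sum of currents leaving = 0; resistances in Ω):
  Node 1: (V_1 - 15)/10 + (V_1 - 0)/10 = 0
Collecting terms: 0.2 × V_1 = 1.5  =>  V_1 = 7.5 V
Power in each resistor, P = (ΔV)²/R:
  P_R1 = (15 - 7.5)²/10 = 5.625 W
  P_R2 = (7.5 - 0)²/10 = 5.625 W
P_total = P_R1 + P_R2 = 11.25 W

Final answer: 11.25 W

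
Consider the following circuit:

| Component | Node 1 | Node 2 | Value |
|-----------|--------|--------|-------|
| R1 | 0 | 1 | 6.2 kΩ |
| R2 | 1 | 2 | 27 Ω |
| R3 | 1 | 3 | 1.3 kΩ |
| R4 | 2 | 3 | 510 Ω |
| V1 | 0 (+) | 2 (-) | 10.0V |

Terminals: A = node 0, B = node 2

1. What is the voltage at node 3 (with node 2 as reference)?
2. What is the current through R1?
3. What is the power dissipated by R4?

Nodal analysis, taking node 2 as the 0 V reference.
Source V1 fixes V_0 = 10 V.
KCL at each unknown node (sum of currents leaving = 0; resistances in Ω):
  Node 1: (V_1 - 10)/6200 + (V_1 - 0)/27 + (V_1 - V_3)/1300 = 0
  Node 3: (V_3 - V_1)/1300 + (V_3 - 0)/510 = 0
Collecting terms (coefficients in siemens):
  0.03797·V_1 - 0.0007692·V_3 = 0.001613
  0.00273·V_3 - 0.0007692·V_1 = 0
Determinant D = (0.03797)(0.00273) - (-0.0007692)(-0.0007692) = 0.0001031
V_1 = [(0.001613)(0.00273) - (-0.0007692)(0)]/D = 0.04272 V
V_3 = [(0.03797)(0) - (0.001613)(-0.0007692)]/D = 0.01204 V
Part 1:
  Read off the nodal solution: V_3 = 0.01204 V
Part 2:
  I_R1 = (V_0 - V_1)/R1 = (10 - 0.04272)/6200 = 0.001606 A
  Magnitude: I_R1 = 0.001606 A
Part 3:
  I_R4 = (V_2 - V_3)/R4 = (0 - 0.01204)/510 = -0.0000236 A
  P_R4 = I_R4² × R4 = (-0.0000236)² × 510 = 0.0000002842 W

Final answers:
1. V_3 = 0.01204 V
2. I_R1 = 0.001606 A
3. P_R4 = 2.842e-07 W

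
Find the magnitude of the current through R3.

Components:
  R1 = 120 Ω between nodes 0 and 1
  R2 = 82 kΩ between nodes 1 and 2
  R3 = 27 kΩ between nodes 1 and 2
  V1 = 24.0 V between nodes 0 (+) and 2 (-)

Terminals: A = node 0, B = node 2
Nodal analysis, taking node 2 as the 0 V reference.
Source V1 fixes V_0 = 24 V.
KCL at each unknown node (sum of currents leaving = 0; resistances in Ω):
  Node 1: (V_1 - 24)/120 + (V_1 - 0)/82000 + (V_1 - 0)/27000 = 0
Collecting terms: 0.008383 × V_1 = 0.2  =>  V_1 = 23.86 V
I_R3 = (V_1 - V_2)/R3 = (23.86 - 0)/27000 = 0.0008837 A
|I_R3| = 0.0008837 A

Final answer: |I_R3| = 0.0008837 A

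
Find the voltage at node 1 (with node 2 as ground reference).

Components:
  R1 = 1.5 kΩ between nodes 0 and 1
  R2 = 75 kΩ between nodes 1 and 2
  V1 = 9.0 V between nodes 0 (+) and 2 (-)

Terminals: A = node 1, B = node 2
Nodal analysis, taking node 2 as the 0 V reference.
Source V1 fixes V_0 = 9 V.
KCL at each unknown node (sum of currents leaving = 0; resistances in Ω):
  Node 1: (V_1 - 9)/1500 + (V_1 - 0)/75000 = 0
Collecting terms: 0.00068 × V_1 = 0.006  =>  V_1 = 8.824 V
The requested potential is V_1 = 8.824 V.

Final answer: V_1 = 8.824 V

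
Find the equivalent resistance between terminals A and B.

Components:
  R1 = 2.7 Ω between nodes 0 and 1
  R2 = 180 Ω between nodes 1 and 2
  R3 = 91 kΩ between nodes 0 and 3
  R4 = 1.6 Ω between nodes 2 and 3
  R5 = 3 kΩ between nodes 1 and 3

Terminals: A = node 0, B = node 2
The network is not a plain series/parallel combination. Inject a 1 A test current into terminal A (node 0) and return it from terminal B (node 2); then R_eq = V_A / (1 A).
Nodal analysis, taking node 2 as the 0 V reference.
Current source I_test pushes 1 A into node 0 and draws it out of node 2.
KCL at each unknown node (sum of currents leaving = 0; resistances in Ω):
  Node 0: (V_0 - V_1)/2.7 + (V_0 - V_3)/91000 - 1 = 0
  Node 1: (V_1 - V_0)/2.7 + (V_1 - 0)/180 + (V_1 - V_3)/3000 = 0
  Node 3: (V_3 - V_0)/91000 + (V_3 - V_1)/3000 + (V_3 - 0)/1.6 = 0
Collecting terms (coefficients in siemens):
  0.3704·V_0 - 0.3704·V_1 - 0.00001099·V_3 = 1
  0.3763·V_1 - 0.3704·V_0 - 0.0003333·V_3 = 0
  0.6253·V_3 - 0.00001099·V_0 - 0.0003333·V_1 = 0
Solving these 3 simultaneous equations (Gaussian elimination) gives:
  V_0 = 172.2 V, V_1 = 169.5 V, V_3 = 0.09337 V
R_eq = V_0 / 1 A = 172.2 Ω

Final answer: 172.2 Ω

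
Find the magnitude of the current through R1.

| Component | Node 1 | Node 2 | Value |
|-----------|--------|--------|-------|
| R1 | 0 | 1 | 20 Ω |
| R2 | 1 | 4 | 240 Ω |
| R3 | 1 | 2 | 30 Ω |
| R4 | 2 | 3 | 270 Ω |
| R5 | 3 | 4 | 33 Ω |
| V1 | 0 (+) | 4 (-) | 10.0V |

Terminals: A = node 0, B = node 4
Nodal analysis, taking node 4 as the 0 V reference.
Source V1 fixes V_0 = 10 V.
KCL at each unknown node (sum of currents leaving = 0; resistances in Ω):
  Node 1: (V_1 - 10)/20 + (V_1 - 0)/240 + (V_1 - V_2)/30 = 0
  Node 2: (V_2 - V_1)/30 + (V_2 - V_3)/270 = 0
  Node 3: (V_3 - V_2)/270 + (V_3 - 0)/33 = 0
Collecting terms (coefficients in siemens):
  0.0875·V_1 - 0.03333·V_2 = 0.5
  0.03704·V_2 - 0.03333·V_1 - 0.003704·V_3 = 0
  0.03401·V_3 - 0.003704·V_2 = 0
Solving these 3 simultaneous equations (Gaussian elimination) gives:
  V_1 = 8.746 V, V_2 = 7.958 V, V_3 = 0.8667 V
I_R1 = (V_0 - V_1)/R1 = (10 - 8.746)/20 = 0.06271 A
|I_R1| = 0.06271 A

Final answer: |I_R1| = 0.06271 A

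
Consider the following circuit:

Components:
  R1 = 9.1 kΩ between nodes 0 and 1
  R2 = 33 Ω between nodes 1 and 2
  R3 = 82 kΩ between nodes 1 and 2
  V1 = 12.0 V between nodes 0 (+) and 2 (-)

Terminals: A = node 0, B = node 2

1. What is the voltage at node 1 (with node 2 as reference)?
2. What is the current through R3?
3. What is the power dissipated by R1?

Nodal analysis, taking node 2 as the 0 V reference.
Source V1 fixes V_0 = 12 V.
KCL at each unknown node (sum of currents leaving = 0; resistances in Ω):
  Node 1: (V_1 - 12)/9100 + (V_1 - 0)/33 + (V_1 - 0)/82000 = 0
Collecting terms: 0.03043 × V_1 = 0.001319  =>  V_1 = 0.04334 V
Part 1:
  Read off the nodal solution: V_1 = 0.04334 V
Part 2:
  I_R3 = (V_1 - V_2)/R3 = (0.04334 - 0)/82000 = 0.0000005286 A
  Magnitude: I_R3 = 0.0000005286 A
Part 3:
  I_R1 = (V_0 - V_1)/R1 = (12 - 0.04334)/9100 = 0.001314 A
  P_R1 = I_R1² × R1 = (0.001314)² × 9100 = 0.01571 W

Final answers:
1. V_1 = 0.04334 V
2. I_R3 = 5.286e-07 A
3. P_R1 = 0.01571 W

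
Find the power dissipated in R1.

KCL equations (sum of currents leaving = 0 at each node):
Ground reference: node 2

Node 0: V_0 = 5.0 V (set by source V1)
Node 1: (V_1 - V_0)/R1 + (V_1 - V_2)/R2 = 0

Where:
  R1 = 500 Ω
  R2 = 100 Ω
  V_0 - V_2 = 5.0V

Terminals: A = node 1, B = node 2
Nodal analysis, taking node 2 as the 0 V reference.
Source V1 fixes V_0 = 5 V.
KCL at each unknown node (sum of currents leaving = 0; resistances in Ω):
  Node 1: (V_1 - 5)/500 + (V_1 - 0)/100 = 0
Collecting terms: 0.012 × V_1 = 0.01  =>  V_1 = 0.8333 V
I_R1 = (V_0 - V_1)/R1 = (5 - 0.8333)/500 = 0.008333 A
P_R1 = I_R1² × R1 = (0.008333)² × 500 = 0.03472 W

Final answer: 0.03472 W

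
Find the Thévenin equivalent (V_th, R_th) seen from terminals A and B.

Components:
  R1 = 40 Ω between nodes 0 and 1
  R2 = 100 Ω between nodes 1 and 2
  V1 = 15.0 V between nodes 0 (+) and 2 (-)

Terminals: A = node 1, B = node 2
Step 1 — V_th is the open-circuit voltage V_A - V_B (nothing connected across the terminals).
Nodal analysis, taking node 2 as the 0 V reference.
Source V1 fixes V_0 = 15 V.
KCL at each unknown node (sum of currents leaving = 0; resistances in Ω):
  Node 1: (V_1 - 15)/40 + (V_1 - 0)/100 = 0
Collecting terms: 0.035 × V_1 = 0.375  =>  V_1 = 10.71 V
V_th = V_1 - V_2 = 10.71 - 0 = 10.71 V
Step 2 — R_th: zero the source — replace V1 by a short circuit (node 2 merges into node 0) — and find the resistance seen between A (node 1) and B (node 0).
Reduce the network between node 1 (A) and node 0 (B) by series/parallel combination:
  Rp1 = R1 ‖ R2 (parallel, both between nodes 0 and 1) = 1/(1/40 + 1/100) = 28.57 Ω
R_th = 28.57 Ω

Final answer: V_th = 10.71 V, R_th = 28.57 Ω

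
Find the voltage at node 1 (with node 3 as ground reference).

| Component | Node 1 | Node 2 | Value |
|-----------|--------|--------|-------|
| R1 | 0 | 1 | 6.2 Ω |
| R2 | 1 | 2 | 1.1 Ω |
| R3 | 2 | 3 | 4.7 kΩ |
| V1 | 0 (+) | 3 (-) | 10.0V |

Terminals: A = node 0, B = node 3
Nodal analysis, taking node 3 as the 0 V reference.
Source V1 fixes V_0 = 10 V.
KCL at each unknown node (sum of currents leaving = 0; resistances in Ω):
  Node 1: (V_1 - 10)/6.2 + (V_1 - V_2)/1.1 = 0
  Node 2: (V_2 - V_1)/1.1 + (V_2 - 0)/4700 = 0
Collecting terms (coefficients in siemens):
  1.07·V_1 - 0.9091·V_2 = 1.613
  0.9093·V_2 - 0.9091·V_1 = 0
Determinant D = (1.07)(0.9093) - (-0.9091)(-0.9091) = 0.1469
V_1 = [(1.613)(0.9093) - (-0.9091)(0)]/D = 9.987 V
V_2 = [(1.07)(0) - (1.613)(-0.9091)]/D = 9.984 V
The requested potential is V_1 = 9.987 V.

Final answer: V_1 = 9.987 V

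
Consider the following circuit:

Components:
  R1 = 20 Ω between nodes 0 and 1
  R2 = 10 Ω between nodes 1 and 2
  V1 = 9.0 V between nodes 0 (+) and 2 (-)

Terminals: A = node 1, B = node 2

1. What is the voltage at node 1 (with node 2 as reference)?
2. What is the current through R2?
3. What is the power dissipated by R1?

Nodal analysis, taking node 2 as the 0 V reference.
Source V1 fixes V_0 = 9 V.
KCL at each unknown node (sum of currents leaving = 0; resistances in Ω):
  Node 1: (V_1 - 9)/20 + (V_1 - 0)/10 = 0
Collecting terms: 0.15 × V_1 = 0.45  =>  V_1 = 3 V
Part 1:
  Read off the nodal solution: V_1 = 3 V
Part 2:
  I_R2 = (V_1 - V_2)/R2 = (3 - 0)/10 = 0.3 A
  Magnitude: I_R2 = 0.3 A
Part 3:
  I_R1 = (V_0 - V_1)/R1 = (9 - 3)/20 = 0.3 A
  P_R1 = I_R1² × R1 = (0.3)² × 20 = 1.8 W

Final answers:
1. V_1 = 3 V
2. I_R2 = 0.3 A
3. P_R1 = 1.8 W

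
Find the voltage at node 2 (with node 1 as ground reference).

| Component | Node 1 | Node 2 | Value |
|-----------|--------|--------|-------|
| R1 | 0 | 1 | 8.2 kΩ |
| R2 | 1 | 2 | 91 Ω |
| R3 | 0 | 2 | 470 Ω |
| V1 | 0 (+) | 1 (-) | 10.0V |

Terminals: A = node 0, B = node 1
Nodal analysis, taking node 1 as the 0 V reference.
Source V1 fixes V_0 = 10 V.
KCL at each unknown node (sum of currents leaving = 0; resistances in Ω):
  Node 2: (V_2 - 0)/91 + (V_2 - 10)/470 = 0
Collecting terms: 0.01312 × V_2 = 0.02128  =>  V_2 = 1.622 V
The requested potential is V_2 = 1.622 V.

Final answer: V_2 = 1.622 V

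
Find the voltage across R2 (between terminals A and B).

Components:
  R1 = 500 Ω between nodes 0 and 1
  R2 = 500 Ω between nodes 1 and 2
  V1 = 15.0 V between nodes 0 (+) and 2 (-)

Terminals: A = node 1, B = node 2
R1 and R2 are in series across V1 (node 0 → node 1 → node 2), and the output A–B is taken across R2, so this is a voltage divider.
Series current: I = V1/(R1 + R2) = 15/(500 + 500) = 15/1000 = 0.015 A
V_R2 = I × R2 = V1 × R2/(R1 + R2) = 15 × 500/1000 = 7.5 V

Final answer: 7.5 V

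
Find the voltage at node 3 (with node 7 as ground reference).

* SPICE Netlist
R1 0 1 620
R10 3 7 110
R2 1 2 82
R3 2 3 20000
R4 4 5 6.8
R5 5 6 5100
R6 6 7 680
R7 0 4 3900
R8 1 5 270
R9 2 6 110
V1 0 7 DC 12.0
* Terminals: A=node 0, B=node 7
Nodal analysis, taking node 7 as the 0 V reference.
Source V1 fixes V_0 = 12 V.
KCL at each unknown node (sum of currents leaving = 0; resistances in Ω):
  Node 1: (V_1 - 12)/620 + (V_1 - V_2)/82 + (V_1 - V_5)/270 = 0
  Node 2: (V_2 - V_1)/82 + (V_2 - V_3)/20000 + (V_2 - V_6)/110 = 0
  Node 3: (V_3 - V_2)/20000 + (V_3 - 0)/110 = 0
  Node 4: (V_4 - V_5)/6.8 + (V_4 - 12)/3900 = 0
  Node 5: (V_5 - V_4)/6.8 + (V_5 - V_6)/5100 + (V_5 - V_1)/270 = 0
  Node 6: (V_6 - V_5)/5100 + (V_6 - 0)/680 + (V_6 - V_2)/110 = 0
Collecting terms (coefficients in siemens):
  0.01751·V_1 - 0.0122·V_2 - 0.003704·V_5 = 0.01935
  0.02134·V_2 - 0.0122·V_1 - 0.00005·V_3 - 0.009091·V_6 = 0
  0.009141·V_3 - 0.00005·V_2 = 0
  0.1473·V_4 - 0.1471·V_5 = 0.003077
  0.151·V_5 - 0.003704·V_1 - 0.1471·V_4 - 0.0001961·V_6 = 0
  0.01076·V_6 - 0.009091·V_2 - 0.0001961·V_5 = 0
Solving these 6 simultaneous equations (Gaussian elimination) gives:
  V_1 = 7.294 V, V_2 = 6.606 V, V_3 = 0.03614 V, V_4 = 7.517 V
  V_5 = 7.51 V, V_6 = 5.72 V
The requested potential is V_3 = 0.03614 V.

Final answer: V_3 = 0.03614 V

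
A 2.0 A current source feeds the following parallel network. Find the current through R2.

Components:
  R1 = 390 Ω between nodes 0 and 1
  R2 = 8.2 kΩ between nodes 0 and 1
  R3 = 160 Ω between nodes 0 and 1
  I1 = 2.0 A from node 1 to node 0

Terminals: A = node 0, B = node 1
All resistors sit directly between nodes 0 and 1, so they are in parallel and share one voltage V; the full source current 2 A splits among them.
1/R_par = 1/390 + 1/8200 + 1/160 = 0.008936 S  =>  R_par = 111.9 Ω
V = I × R_par = 2 × 111.9 = 223.8 V
I_R2 = V/R2 = 223.8/8200 = 0.02729 A

Final answer: 0.02729 A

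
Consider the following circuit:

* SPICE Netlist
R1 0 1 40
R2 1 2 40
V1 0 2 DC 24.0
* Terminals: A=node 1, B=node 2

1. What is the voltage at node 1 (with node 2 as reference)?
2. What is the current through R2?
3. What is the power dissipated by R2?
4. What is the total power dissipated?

Nodal analysis, taking node 2 as the 0 V reference.
Source V1 fixes V_0 = 24 V.
KCL at each unknown node (sum of currents leaving = 0; resistances in Ω):
  Node 1: (V_1 - 24)/40 + (V_1 - 0)/40 = 0
Collecting terms: 0.05 × V_1 = 0.6  =>  V_1 = 12 V
Part 1:
  Read off the nodal solution: V_1 = 12 V
Part 2:
  I_R2 = (V_1 - V_2)/R2 = (12 - 0)/40 = 0.3 A
  Magnitude: I_R2 = 0.3 A
Part 3:
  I_R2 = (V_1 - V_2)/R2 = (12 - 0)/40 = 0.3 A
  P_R2 = I_R2² × R2 = (0.3)² × 40 = 3.6 W
Part 4:
  Power in each resistor, P = (ΔV)²/R:
    P_R1 = (24 - 12)²/40 = 3.6 W
    P_R2 = (12 - 0)²/40 = 3.6 W
  P_total = P_R1 + P_R2 = 7.2 W

Final answers:
1. V_1 = 12 V
2. I_R2 = 0.3 A
3. P_R2 = 3.6 W
4. P_total = 7.2 W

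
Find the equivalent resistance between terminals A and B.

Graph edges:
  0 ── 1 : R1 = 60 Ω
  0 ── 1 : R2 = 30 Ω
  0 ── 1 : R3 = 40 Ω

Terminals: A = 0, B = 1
Reduce the network between node 0 (A) and node 1 (B) by series/parallel combination:
  Rp1 = R1 ‖ R2 ‖ R3 (parallel, all between nodes 0 and 1) = 1/(1/60 + 1/30 + 1/40) = 13.33 Ω
R_eq = 13.33 Ω

Final answer: 13.33 Ω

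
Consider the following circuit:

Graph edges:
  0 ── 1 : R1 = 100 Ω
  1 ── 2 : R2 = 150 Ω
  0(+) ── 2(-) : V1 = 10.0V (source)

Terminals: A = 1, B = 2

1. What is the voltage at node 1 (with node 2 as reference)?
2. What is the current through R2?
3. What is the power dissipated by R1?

Nodal analysis, taking node 2 as the 0 V reference.
Source V1 fixes V_0 = 10 V.
KCL at each unknown node (sum of currents leaving = 0; resistances in Ω):
  Node 1: (V_1 - 10)/100 + (V_1 - 0)/150 = 0
Collecting terms: 0.01667 × V_1 = 0.1  =>  V_1 = 6 V
Part 1:
  Read off the nodal solution: V_1 = 6 V
Part 2:
  I_R2 = (V_1 - V_2)/R2 = (6 - 0)/150 = 0.04 A
  Magnitude: I_R2 = 0.04 A
Part 3:
  I_R1 = (V_0 - V_1)/R1 = (10 - 6)/100 = 0.04 A
  P_R1 = I_R1² × R1 = (0.04)² × 100 = 0.16 W

Final answers:
1. V_1 = 6 V
2. I_R2 = 0.04 A
3. P_R1 = 0.16 W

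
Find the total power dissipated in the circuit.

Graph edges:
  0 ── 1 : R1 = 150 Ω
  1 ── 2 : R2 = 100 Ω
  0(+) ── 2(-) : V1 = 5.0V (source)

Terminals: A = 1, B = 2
Nodal analysis, taking node 2 as the 0 V reference.
Source V1 fixes V_0 = 5 V.
KCL at each unknown node (sum of currents leaving = 0; resistances in Ω):
  Node 1: (V_1 - 5)/150 + (V_1 - 0)/100 = 0
Collecting terms: 0.01667 × V_1 = 0.03333  =>  V_1 = 2 V
Power in each resistor, P = (ΔV)²/R:
  P_R1 = (5 - 2)²/150 = 0.06 W
  P_R2 = (2 - 0)²/100 = 0.04 W
P_total = P_R1 + P_R2 = 0.1 W

Final answer: 0.1 W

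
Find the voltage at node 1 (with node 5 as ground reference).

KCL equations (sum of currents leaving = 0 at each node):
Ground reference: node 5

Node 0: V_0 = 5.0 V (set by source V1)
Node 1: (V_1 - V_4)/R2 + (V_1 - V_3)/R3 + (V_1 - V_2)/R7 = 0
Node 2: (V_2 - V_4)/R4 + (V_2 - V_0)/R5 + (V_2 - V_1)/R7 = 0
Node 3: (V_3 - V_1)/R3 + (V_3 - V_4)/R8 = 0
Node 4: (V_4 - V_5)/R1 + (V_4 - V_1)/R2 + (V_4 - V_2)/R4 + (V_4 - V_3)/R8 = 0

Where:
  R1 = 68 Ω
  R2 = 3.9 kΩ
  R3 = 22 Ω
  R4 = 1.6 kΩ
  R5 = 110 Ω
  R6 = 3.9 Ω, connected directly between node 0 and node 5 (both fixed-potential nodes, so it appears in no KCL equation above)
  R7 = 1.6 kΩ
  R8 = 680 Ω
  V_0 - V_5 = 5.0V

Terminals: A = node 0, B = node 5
Nodal analysis, taking node 5 as the 0 V reference.
Source V1 fixes V_0 = 5 V.
KCL at each unknown node (sum of currents leaving = 0; resistances in Ω):
  Node 1: (V_1 - V_4)/3900 + (V_1 - V_3)/22 + (V_1 - V_2)/1600 = 0
  Node 2: (V_2 - V_4)/1600 + (V_2 - 5)/110 + (V_2 - V_1)/1600 = 0
  Node 3: (V_3 - V_1)/22 + (V_3 - V_4)/680 = 0
  Node 4: (V_4 - 0)/68 + (V_4 - V_1)/3900 + (V_4 - V_2)/1600 + (V_4 - V_3)/680 = 0
Collecting terms (coefficients in siemens):
  0.04634·V_1 - 0.000625·V_2 - 0.04545·V_3 - 0.0002564·V_4 = 0
  0.01034·V_2 - 0.000625·V_1 - 0.000625·V_4 = 0.04545
  0.04693·V_3 - 0.04545·V_1 - 0.001471·V_4 = 0
  0.01706·V_4 - 0.0002564·V_1 - 0.000625·V_2 - 0.001471·V_3 = 0
Solving these 4 simultaneous equations (Gaussian elimination) gives:
  V_1 = 1.445 V, V_2 = 4.502 V, V_3 = 1.409 V, V_4 = 0.3081 V
The requested potential is V_1 = 1.445 V.

Final answer: V_1 = 1.445 V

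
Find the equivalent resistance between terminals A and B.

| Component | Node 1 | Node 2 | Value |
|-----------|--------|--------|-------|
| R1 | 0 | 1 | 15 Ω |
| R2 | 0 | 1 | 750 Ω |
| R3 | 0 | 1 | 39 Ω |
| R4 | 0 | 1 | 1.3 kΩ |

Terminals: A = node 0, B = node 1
Reduce the network between node 0 (A) and node 1 (B) by series/parallel combination:
  Rp1 = R1 ‖ R2 ‖ R3 ‖ R4 (parallel, all between nodes 0 and 1) = 1/(1/15 + 1/750 + 1/39 + 1/1300) = 10.59 Ω
R_eq = 10.59 Ω

Final answer: 10.59 Ω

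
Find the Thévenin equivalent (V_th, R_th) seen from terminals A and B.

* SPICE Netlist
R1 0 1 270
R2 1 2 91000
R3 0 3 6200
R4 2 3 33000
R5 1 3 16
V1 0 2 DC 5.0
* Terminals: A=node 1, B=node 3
Step 1 — V_th is the open-circuit voltage V_A - V_B (nothing connected across the terminals).
Nodal analysis, taking node 2 as the 0 V reference.
Source V1 fixes V_0 = 5 V.
KCL at each unknown node (sum of currents leaving = 0; resistances in Ω):
  Node 1: (V_1 - 5)/270 + (V_1 - 0)/91000 + (V_1 - V_3)/16 = 0
  Node 3: (V_3 - 5)/6200 + (V_3 - 0)/33000 + (V_3 - V_1)/16 = 0
Collecting terms (coefficients in siemens):
  0.06621·V_1 - 0.0625·V_3 = 0.01852
  0.06269·V_3 - 0.0625·V_1 = 0.0008065
Determinant D = (0.06621)(0.06269) - (-0.0625)(-0.0625) = 0.0002449
V_1 = [(0.01852)(0.06269) - (-0.0625)(0.0008065)]/D = 4.947 V
V_3 = [(0.06621)(0.0008065) - (0.01852)(-0.0625)]/D = 4.945 V
V_th = V_1 - V_3 = 4.947 - 4.945 = 0.002256 V
Step 2 — R_th: zero the source — replace V1 by a short circuit (node 2 merges into node 0) — and find the resistance seen between A (node 1) and B (node 3).
Reduce the network between node 1 (A) and node 3 (B) by series/parallel combination:
  Rp1 = R1 ‖ R2 (parallel, both between nodes 0 and 1) = 1/(1/270 + 1/91000) = 269.2 Ω
  Rp2 = R3 ‖ R4 (parallel, both between nodes 0 and 3) = 1/(1/6200 + 1/33000) = 5219 Ω
  Rs1 = Rp1 + Rp2 (series, joined only at node 0) = 269.2 + 5219 = 5489 Ω
  Rp3 = R5 ‖ Rs1 (parallel, both between nodes 1 and 3) = 1/(1/16 + 1/5489) = 15.95 Ω
R_th = 15.95 Ω

Final answer: V_th = 0.002256 V, R_th = 15.95 Ω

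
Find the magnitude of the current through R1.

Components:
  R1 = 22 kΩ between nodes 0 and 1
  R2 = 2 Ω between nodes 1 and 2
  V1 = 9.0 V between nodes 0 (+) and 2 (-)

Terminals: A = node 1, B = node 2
Nodal analysis, taking node 2 as the 0 V reference.
Source V1 fixes V_0 = 9 V.
KCL at each unknown node (sum of currents leaving = 0; resistances in Ω):
  Node 1: (V_1 - 9)/22000 + (V_1 - 0)/2 = 0
Collecting terms: 0.5 × V_1 = 0.0004091  =>  V_1 = 0.0008181 V
I_R1 = (V_0 - V_1)/R1 = (9 - 0.0008181)/22000 = 0.0004091 A
|I_R1| = 0.0004091 A

Final answer: |I_R1| = 0.0004091 A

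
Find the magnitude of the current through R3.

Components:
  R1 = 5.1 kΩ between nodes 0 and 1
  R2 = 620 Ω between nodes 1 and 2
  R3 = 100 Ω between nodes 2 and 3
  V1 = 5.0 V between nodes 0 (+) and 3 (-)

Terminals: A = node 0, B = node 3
Nodal analysis, taking node 3 as the 0 V reference.
Source V1 fixes V_0 = 5 V.
KCL at each unknown node (sum of currents leaving = 0; resistances in Ω):
  Node 1: (V_1 - 5)/5100 + (V_1 - V_2)/620 = 0
  Node 2: (V_2 - V_1)/620 + (V_2 - 0)/100 = 0
Collecting terms (coefficients in siemens):
  0.001809·V_1 - 0.001613·V_2 = 0.0009804
  0.01161·V_2 - 0.001613·V_1 = 0
Determinant D = (0.001809)(0.01161) - (-0.001613)(-0.001613) = 0.00001841
V_1 = [(0.0009804)(0.01161) - (-0.001613)(0)]/D = 0.6186 V
V_2 = [(0.001809)(0) - (0.0009804)(-0.001613)]/D = 0.08591 V
I_R3 = (V_2 - V_3)/R3 = (0.08591 - 0)/100 = 0.0008591 A
|I_R3| = 0.0008591 A

Final answer: |I_R3| = 0.0008591 A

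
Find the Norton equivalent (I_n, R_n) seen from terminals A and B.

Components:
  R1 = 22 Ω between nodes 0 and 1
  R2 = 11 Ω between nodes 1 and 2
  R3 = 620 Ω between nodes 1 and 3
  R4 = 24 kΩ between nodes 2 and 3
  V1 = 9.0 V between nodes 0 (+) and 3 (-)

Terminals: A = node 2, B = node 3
Find the Thévenin equivalent first; then I_n = V_th/R_th and R_n = R_th.
Step 1 — V_th is the open-circuit voltage V_A - V_B (nothing connected across the terminals).
Nodal analysis, taking node 3 as the 0 V reference.
Source V1 fixes V_0 = 9 V.
KCL at each unknown node (sum of currents leaving = 0; resistances in Ω):
  Node 1: (V_1 - 9)/22 + (V_1 - V_2)/11 + (V_1 - 0)/620 = 0
  Node 2: (V_2 - V_1)/11 + (V_2 - 0)/24000 = 0
Collecting terms (coefficients in siemens):
  0.138·V_1 - 0.09091·V_2 = 0.4091
  0.09095·V_2 - 0.09091·V_1 = 0
Determinant D = (0.138)(0.09095) - (-0.09091)(-0.09091) = 0.004285
V_1 = [(0.4091)(0.09095) - (-0.09091)(0)]/D = 8.684 V
V_2 = [(0.138)(0) - (0.4091)(-0.09091)]/D = 8.68 V
V_th = V_2 - V_3 = 8.68 - 0 = 8.68 V
Step 2 — R_th: zero the source — replace V1 by a short circuit (node 3 merges into node 0) — and find the resistance seen between A (node 2) and B (node 0).
Reduce the network between node 2 (A) and node 0 (B) by series/parallel combination:
  Rp1 = R1 ‖ R3 (parallel, both between nodes 0 and 1) = 1/(1/22 + 1/620) = 21.25 Ω
  Rs1 = R2 + Rp1 (series, joined only at node 1) = 11 + 21.25 = 32.25 Ω
  Rp2 = R4 ‖ Rs1 (parallel, both between nodes 0 and 2) = 1/(1/24000 + 1/32.25) = 32.2 Ω
R_th = 32.2 Ω
I_n = V_th/R_th = 8.68/32.2 = 0.2695 A, and R_n = R_th = 32.2 Ω

Final answer: I_n = 0.2695 A, R_n = 32.2 Ω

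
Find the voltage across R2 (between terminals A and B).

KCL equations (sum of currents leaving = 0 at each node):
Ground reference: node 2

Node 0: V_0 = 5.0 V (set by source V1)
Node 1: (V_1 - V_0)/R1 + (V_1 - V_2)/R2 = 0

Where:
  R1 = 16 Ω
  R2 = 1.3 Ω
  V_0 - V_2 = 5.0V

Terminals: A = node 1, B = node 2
R1 and R2 are in series across V1 (node 0 → node 1 → node 2), and the output A–B is taken across R2, so this is a voltage divider.
Series current: I = V1/(R1 + R2) = 5/(16 + 1.3) = 5/17.3 = 0.289 A
V_R2 = I × R2 = V1 × R2/(R1 + R2) = 5 × 1.3/17.3 = 0.3757 V

Final answer: 0.3757 V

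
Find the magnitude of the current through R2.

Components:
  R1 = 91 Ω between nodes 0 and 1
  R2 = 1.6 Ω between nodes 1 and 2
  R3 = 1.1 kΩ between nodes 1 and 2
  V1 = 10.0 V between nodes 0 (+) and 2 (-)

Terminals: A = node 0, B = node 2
Nodal analysis, taking node 2 as the 0 V reference.
Source V1 fixes V_0 = 10 V.
KCL at each unknown node (sum of currents leaving = 0; resistances in Ω):
  Node 1: (V_1 - 10)/91 + (V_1 - 0)/1.6 + (V_1 - 0)/1100 = 0
Collecting terms: 0.6369 × V_1 = 0.1099  =>  V_1 = 0.1725 V
I_R2 = (V_1 - V_2)/R2 = (0.1725 - 0)/1.6 = 0.1078 A
|I_R2| = 0.1078 A

Final answer: |I_R2| = 0.1078 A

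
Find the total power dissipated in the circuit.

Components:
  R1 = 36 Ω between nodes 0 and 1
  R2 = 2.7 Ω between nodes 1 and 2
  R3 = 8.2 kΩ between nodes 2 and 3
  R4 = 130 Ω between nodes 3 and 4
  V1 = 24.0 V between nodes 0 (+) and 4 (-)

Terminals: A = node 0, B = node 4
Nodal analysis, taking node 4 as the 0 V reference.
Source V1 fixes V_0 = 24 V.
KCL at each unknown node (sum of currents leaving = 0; resistances in Ω):
  Node 1: (V_1 - 24)/36 + (V_1 - V_2)/2.7 = 0
  Node 2: (V_2 - V_1)/2.7 + (V_2 - V_3)/8200 = 0
  Node 3: (V_3 - V_2)/8200 + (V_3 - 0)/130 = 0
Collecting terms (coefficients in siemens):
  0.3981·V_1 - 0.3704·V_2 = 0.6667
  0.3705·V_2 - 0.3704·V_1 - 0.000122·V_3 = 0
  0.007814·V_3 - 0.000122·V_2 = 0
Solving these 3 simultaneous equations (Gaussian elimination) gives:
  V_1 = 23.9 V, V_2 = 23.89 V, V_3 = 0.3728 V
Power in each resistor, P = (ΔV)²/R:
  P_R1 = (24 - 23.9)²/36 = 0.0002961 W
  P_R2 = (23.9 - 23.89)²/2.7 = 0.00002221 W
  P_R3 = (23.89 - 0.3728)²/8200 = 0.06744 W
  P_R4 = (0.3728 - 0)²/130 = 0.001069 W
P_total = P_R1 + P_R2 + P_R3 + P_R4 = 0.06883 W

Final answer: 0.06883 W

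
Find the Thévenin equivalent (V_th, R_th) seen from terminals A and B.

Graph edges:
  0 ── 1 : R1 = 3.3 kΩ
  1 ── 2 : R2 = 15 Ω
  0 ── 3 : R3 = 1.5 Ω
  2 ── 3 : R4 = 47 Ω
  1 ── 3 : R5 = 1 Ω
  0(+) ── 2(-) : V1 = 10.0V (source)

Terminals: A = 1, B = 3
Step 1 — V_th is the open-circuit voltage V_A - V_B (nothing connected across the terminals).
Nodal analysis, taking node 2 as the 0 V reference.
Source V1 fixes V_0 = 10 V.
KCL at each unknown node (sum of currents leaving = 0; resistances in Ω):
  Node 1: (V_1 - 10)/3300 + (V_1 - 0)/15 + (V_1 - V_3)/1 = 0
  Node 3: (V_3 - 10)/1.5 + (V_3 - 0)/47 + (V_3 - V_1)/1 = 0
Collecting terms (coefficients in siemens):
  1.067·V_1 - 1·V_3 = 0.00303
  1.688·V_3 - 1·V_1 = 6.667
Determinant D = (1.067)(1.688) - (-1)(-1) = 0.801
V_1 = [(0.00303)(1.688) - (-1)(6.667)]/D = 8.329 V
V_3 = [(1.067)(6.667) - (0.00303)(-1)]/D = 8.884 V
V_th = V_1 - V_3 = 8.329 - 8.884 = -0.5548 V
Step 2 — R_th: zero the source — replace V1 by a short circuit (node 2 merges into node 0) — and find the resistance seen between A (node 1) and B (node 3).
Reduce the network between node 1 (A) and node 3 (B) by series/parallel combination:
  Rp1 = R1 ‖ R2 (parallel, both between nodes 0 and 1) = 1/(1/3300 + 1/15) = 14.93 Ω
  Rp2 = R3 ‖ R4 (parallel, both between nodes 0 and 3) = 1/(1/1.5 + 1/47) = 1.454 Ω
  Rs1 = Rp1 + Rp2 (series, joined only at node 0) = 14.93 + 1.454 = 16.39 Ω
  Rp3 = R5 ‖ Rs1 (parallel, both between nodes 1 and 3) = 1/(1/1 + 1/16.39) = 0.9425 Ω
R_th = 0.9425 Ω

Final answer: V_th = -0.5548 V, R_th = 0.9425 Ω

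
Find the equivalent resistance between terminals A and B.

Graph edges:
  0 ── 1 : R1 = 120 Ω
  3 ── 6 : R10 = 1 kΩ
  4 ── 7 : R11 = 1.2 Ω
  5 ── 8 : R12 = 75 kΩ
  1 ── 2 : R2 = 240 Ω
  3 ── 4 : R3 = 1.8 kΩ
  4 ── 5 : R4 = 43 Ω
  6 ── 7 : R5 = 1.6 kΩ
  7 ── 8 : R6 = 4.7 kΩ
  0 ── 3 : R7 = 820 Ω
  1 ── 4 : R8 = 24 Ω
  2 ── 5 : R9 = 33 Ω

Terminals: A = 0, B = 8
The network is not a plain series/parallel combination. Inject a 1 A test current into terminal A (node 0) and return it from terminal B (node 8); then R_eq = V_A / (1 A).
Nodal analysis, taking node 8 as the 0 V reference.
Current source I_test pushes 1 A into node 0 and draws it out of node 8.
KCL at each unknown node (sum of currents leaving = 0; resistances in Ω):
  Node 0: (V_0 - V_1)/120 + (V_0 - V_3)/820 - 1 = 0
  Node 1: (V_1 - V_0)/120 + (V_1 - V_2)/240 + (V_1 - V_4)/24 = 0
  Node 2: (V_2 - V_1)/240 + (V_2 - V_5)/33 = 0
  Node 3: (V_3 - V_0)/820 + (V_3 - V_4)/1800 + (V_3 - V_6)/1000 = 0
  Node 4: (V_4 - V_1)/24 + (V_4 - V_3)/1800 + (V_4 - V_5)/43 + (V_4 - V_7)/1.2 = 0
  Node 5: (V_5 - V_2)/33 + (V_5 - V_4)/43 + (V_5 - 0)/75000 = 0
  Node 6: (V_6 - V_3)/1000 + (V_6 - V_7)/1600 = 0
  Node 7: (V_7 - V_4)/1.2 + (V_7 - V_6)/1600 + (V_7 - 0)/4700 = 0
Collecting terms (coefficients in siemens):
  0.009553·V_0 - 0.008333·V_1 - 0.00122·V_3 = 1
  0.05417·V_1 - 0.008333·V_0 - 0.004167·V_2 - 0.04167·V_4 = 0
  0.03447·V_2 - 0.004167·V_1 - 0.0303·V_5 = 0
  0.002775·V_3 - 0.00122·V_0 - 0.0005556·V_4 - 0.001·V_6 = 0
  0.8988·V_4 - 0.04167·V_1 - 0.0005556·V_3 - 0.02326·V_5 - 0.8333·V_7 = 0
  0.05357·V_5 - 0.0303·V_2 - 0.02326·V_4 = 0
  0.001625·V_6 - 0.001·V_3 - 0.000625·V_7 = 0
  0.8342·V_7 - 0.8333·V_4 - 0.000625·V_6 = 0
Solving these 8 simultaneous equations (Gaussian elimination) gives:
  V_0 = 4556 V, V_1 = 4444 V, V_2 = 4427 V, V_3 = 4498 V
  V_4 = 4424 V, V_5 = 4424 V, V_6 = 4469 V, V_7 = 4423 V
R_eq = V_0 / 1 A = 4556 Ω = 4.556 kΩ

Final answer: 4.556 kΩ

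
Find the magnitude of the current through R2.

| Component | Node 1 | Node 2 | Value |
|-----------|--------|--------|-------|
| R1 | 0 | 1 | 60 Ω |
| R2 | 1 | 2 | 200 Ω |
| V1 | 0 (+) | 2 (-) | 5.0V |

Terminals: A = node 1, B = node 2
Nodal analysis, taking node 2 as the 0 V reference.
Source V1 fixes V_0 = 5 V.
KCL at each unknown node (sum of currents leaving = 0; resistances in Ω):
  Node 1: (V_1 - 5)/60 + (V_1 - 0)/200 = 0
Collecting terms: 0.02167 × V_1 = 0.08333  =>  V_1 = 3.846 V
I_R2 = (V_1 - V_2)/R2 = (3.846 - 0)/200 = 0.01923 A
|I_R2| = 0.01923 A

Final answer: |I_R2| = 0.01923 A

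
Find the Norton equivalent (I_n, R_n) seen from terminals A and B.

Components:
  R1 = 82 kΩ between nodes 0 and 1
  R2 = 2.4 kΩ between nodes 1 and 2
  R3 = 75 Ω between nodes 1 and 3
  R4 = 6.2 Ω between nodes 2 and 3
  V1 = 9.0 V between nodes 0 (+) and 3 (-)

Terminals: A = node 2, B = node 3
Find the Thévenin equivalent first; then I_n = V_th/R_th and R_n = R_th.
Step 1 — V_th is the open-circuit voltage V_A - V_B (nothing connected across the terminals).
Nodal analysis, taking node 3 as the 0 V reference.
Source V1 fixes V_0 = 9 V.
KCL at each unknown node (sum of currents leaving = 0; resistances in Ω):
  Node 1: (V_1 - 9)/82000 + (V_1 - V_2)/2400 + (V_1 - 0)/75 = 0
  Node 2: (V_2 - V_1)/2400 + (V_2 - 0)/6.2 = 0
Collecting terms (coefficients in siemens):
  0.01376·V_1 - 0.0004167·V_2 = 0.0001098
  0.1617·V_2 - 0.0004167·V_1 = 0
Determinant D = (0.01376)(0.1617) - (-0.0004167)(-0.0004167) = 0.002225
V_1 = [(0.0001098)(0.1617) - (-0.0004167)(0)]/D = 0.007976 V
V_2 = [(0.01376)(0) - (0.0001098)(-0.0004167)]/D = 0.00002055 V
V_th = V_2 - V_3 = 0.00002055 - 0 = 0.00002055 V
Step 2 — R_th: zero the source — replace V1 by a short circuit (node 3 merges into node 0) — and find the resistance seen between A (node 2) and B (node 0).
Reduce the network between node 2 (A) and node 0 (B) by series/parallel combination:
  Rp1 = R1 ‖ R3 (parallel, both between nodes 0 and 1) = 1/(1/82000 + 1/75) = 74.93 Ω
  Rs1 = R2 + Rp1 (series, joined only at node 1) = 2400 + 74.93 = 2475 Ω
  Rp2 = R4 ‖ Rs1 (parallel, both between nodes 0 and 2) = 1/(1/6.2 + 1/2475) = 6.185 Ω
R_th = 6.185 Ω
I_n = V_th/R_th = 0.00002055/6.185 = 0.000003323 A, and R_n = R_th = 6.185 Ω

Final answer: I_n = 3.323e-06 A, R_n = 6.185 Ω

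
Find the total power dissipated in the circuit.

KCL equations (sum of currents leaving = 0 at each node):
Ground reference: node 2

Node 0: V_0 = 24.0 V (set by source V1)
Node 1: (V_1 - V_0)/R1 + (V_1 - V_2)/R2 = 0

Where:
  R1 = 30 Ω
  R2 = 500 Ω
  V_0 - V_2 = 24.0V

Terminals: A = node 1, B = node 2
Nodal analysis, taking node 2 as the 0 V reference.
Source V1 fixes V_0 = 24 V.
KCL at each unknown node (sum of currents leaving = 0; resistances in Ω):
  Node 1: (V_1 - 24)/30 + (V_1 - 0)/500 = 0
Collecting terms: 0.03533 × V_1 = 0.8  =>  V_1 = 22.64 V
Power in each resistor, P = (ΔV)²/R:
  P_R1 = (24 - 22.64)²/30 = 0.06152 W
  P_R2 = (22.64 - 0)²/500 = 1.025 W
P_total = P_R1 + P_R2 = 1.087 W

Final answer: 1.087 W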